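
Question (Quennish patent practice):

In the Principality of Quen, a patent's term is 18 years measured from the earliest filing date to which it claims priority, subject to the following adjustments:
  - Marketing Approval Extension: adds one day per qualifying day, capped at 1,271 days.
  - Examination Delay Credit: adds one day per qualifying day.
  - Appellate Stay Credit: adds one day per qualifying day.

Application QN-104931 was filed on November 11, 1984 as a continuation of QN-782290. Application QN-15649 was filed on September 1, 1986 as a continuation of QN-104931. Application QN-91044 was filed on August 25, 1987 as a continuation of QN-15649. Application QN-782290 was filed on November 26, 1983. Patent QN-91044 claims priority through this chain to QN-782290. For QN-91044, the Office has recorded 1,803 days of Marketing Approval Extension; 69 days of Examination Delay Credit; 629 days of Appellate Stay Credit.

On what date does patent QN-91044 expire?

April 18, 2007

Earliest priority filing: 26 November 1983.
Base term: 26 November 1983 + 18 years → 26 November 2001.
Marketing Approval Extension: 1803 days claimed exceeds the 1271-day cap, so +1271 days → 20 May 2005.
Examination Delay Credit: +69 days → 28 July 2005.
Appellate Stay Credit: +629 days → 18 April 2007.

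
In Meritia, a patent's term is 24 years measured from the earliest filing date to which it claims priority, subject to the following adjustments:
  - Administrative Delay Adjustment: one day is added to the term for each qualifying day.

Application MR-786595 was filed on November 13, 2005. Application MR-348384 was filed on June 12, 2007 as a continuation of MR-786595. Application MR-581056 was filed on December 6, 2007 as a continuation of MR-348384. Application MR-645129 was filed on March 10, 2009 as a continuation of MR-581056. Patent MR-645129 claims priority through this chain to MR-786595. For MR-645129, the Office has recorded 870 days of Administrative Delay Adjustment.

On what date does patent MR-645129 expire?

April 1, 2032

Earliest priority filing: 13 November 2005.
Base term: 13 November 2005 + 24 years → 13 November 2029.
Administrative Delay Adjustment: +870 days → 1 April 2032.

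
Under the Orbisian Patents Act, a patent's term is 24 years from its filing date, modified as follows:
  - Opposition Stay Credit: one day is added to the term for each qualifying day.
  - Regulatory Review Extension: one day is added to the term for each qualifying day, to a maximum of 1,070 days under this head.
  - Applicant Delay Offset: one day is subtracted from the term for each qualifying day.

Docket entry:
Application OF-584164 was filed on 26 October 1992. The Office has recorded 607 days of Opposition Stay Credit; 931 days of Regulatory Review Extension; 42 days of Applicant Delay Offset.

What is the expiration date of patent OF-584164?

Base term: filing date + 24 years → 26 October 2016.
Opposition Stay Credit: +607 days → 25 June 2018.
Regulatory Review Extension: 931 days (within the 1070-day cap) → +931 days → 11 January 2021.
Applicant Delay Offset: −42 days → 30 November 2020.

2020-11-30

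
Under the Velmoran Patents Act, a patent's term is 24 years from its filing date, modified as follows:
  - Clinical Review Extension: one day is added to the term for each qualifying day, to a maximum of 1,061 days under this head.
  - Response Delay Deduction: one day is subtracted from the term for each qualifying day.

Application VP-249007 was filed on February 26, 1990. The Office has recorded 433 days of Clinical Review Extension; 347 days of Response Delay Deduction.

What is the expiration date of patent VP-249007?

2014-05-23

Base term: filing date + 24 years → 26 February 2014.
Clinical Review Extension: 433 days (within the 1061-day cap) → +433 days → 5 May 2015.
Response Delay Deduction: −347 days → 23 May 2014.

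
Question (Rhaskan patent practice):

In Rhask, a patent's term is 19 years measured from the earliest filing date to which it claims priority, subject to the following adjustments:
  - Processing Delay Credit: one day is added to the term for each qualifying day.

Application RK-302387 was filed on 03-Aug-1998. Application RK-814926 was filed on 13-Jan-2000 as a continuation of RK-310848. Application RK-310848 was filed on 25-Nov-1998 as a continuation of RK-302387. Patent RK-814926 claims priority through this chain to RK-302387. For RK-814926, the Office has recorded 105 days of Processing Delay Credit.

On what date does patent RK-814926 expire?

2017-11-16

Earliest priority filing: 3 August 1998.
Base term: 3 August 1998 + 19 years → 3 August 2017.
Processing Delay Credit: +105 days → 16 November 2017.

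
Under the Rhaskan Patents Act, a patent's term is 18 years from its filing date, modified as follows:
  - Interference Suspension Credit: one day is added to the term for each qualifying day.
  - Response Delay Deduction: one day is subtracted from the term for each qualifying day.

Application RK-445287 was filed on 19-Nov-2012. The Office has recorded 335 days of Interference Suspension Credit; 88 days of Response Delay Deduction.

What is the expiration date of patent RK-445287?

2031-07-24

Base term: filing date + 18 years → 19 November 2030.
Interference Suspension Credit: +335 days → 20 October 2031.
Response Delay Deduction: −88 days → 24 July 2031.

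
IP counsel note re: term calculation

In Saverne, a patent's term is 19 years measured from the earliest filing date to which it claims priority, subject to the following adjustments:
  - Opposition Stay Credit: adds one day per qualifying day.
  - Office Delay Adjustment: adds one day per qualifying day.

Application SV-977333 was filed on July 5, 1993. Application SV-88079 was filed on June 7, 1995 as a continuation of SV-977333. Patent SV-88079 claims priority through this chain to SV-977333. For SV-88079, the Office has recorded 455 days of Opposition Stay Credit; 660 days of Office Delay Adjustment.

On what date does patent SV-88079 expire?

Earliest priority filing: 5 July 1993.
Base term: 5 July 1993 + 19 years → 5 July 2012.
Opposition Stay Credit: +455 days → 3 October 2013.
Office Delay Adjustment: +660 days → 25 July 2015.

2015-07-25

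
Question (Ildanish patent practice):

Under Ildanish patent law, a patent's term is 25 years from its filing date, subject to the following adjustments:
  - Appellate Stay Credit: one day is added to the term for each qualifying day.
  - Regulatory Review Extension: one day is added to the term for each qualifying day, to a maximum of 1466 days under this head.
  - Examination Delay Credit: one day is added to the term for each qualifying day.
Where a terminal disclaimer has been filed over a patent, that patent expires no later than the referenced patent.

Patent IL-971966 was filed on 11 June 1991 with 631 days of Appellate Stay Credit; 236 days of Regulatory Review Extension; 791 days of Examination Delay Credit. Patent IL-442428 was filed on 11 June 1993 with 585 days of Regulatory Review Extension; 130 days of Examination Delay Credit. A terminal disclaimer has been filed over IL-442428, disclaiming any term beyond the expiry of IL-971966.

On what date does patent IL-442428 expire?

Natural term of IL-442428:
  Base: filing + 25 years → 11 June 2018.
  Regulatory Review Extension: 585 days (within the 1466-day cap) → +585 days → 17 January 2020.
  Examination Delay Credit: +130 days → 26 May 2020.
Expiry of referenced patent IL-971966:
  Base: filing + 25 years → 11 June 2016.
  Appellate Stay Credit: +631 days → 4 March 2018.
  Regulatory Review Extension: 236 days (within the 1466-day cap) → +236 days → 26 October 2018.
  Examination Delay Credit: +791 days → 25 December 2020.
Terminal disclaimer: IL-442428 expires on the earlier of 26 May 2020 and 25 December 2020.

2020-05-26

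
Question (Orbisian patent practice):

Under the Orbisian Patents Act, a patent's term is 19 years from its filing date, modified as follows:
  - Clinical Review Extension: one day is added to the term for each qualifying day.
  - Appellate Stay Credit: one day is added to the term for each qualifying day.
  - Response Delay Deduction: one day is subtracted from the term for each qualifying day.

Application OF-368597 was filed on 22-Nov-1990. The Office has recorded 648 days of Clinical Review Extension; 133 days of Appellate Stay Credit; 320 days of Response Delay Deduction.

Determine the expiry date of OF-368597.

Base term: filing date + 19 years → 22 November 2009.
Clinical Review Extension: +648 days → 1 September 2011.
Appellate Stay Credit: +133 days → 12 January 2012.
Response Delay Deduction: −320 days → 26 February 2011.

February 26, 2011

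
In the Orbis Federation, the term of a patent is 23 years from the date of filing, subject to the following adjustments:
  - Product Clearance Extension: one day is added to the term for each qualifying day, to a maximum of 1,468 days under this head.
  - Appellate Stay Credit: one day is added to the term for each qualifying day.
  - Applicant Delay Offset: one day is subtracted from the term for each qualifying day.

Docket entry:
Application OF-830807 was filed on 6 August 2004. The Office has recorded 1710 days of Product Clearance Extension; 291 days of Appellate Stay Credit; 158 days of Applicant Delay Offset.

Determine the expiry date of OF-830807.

Base term: filing date + 23 years → 6 August 2027.
Product Clearance Extension: 1710 days claimed exceeds the 1468-day cap, so +1468 days → 13 August 2031.
Appellate Stay Credit: +291 days → 30 May 2032.
Applicant Delay Offset: −158 days → 24 December 2031.

2031-12-24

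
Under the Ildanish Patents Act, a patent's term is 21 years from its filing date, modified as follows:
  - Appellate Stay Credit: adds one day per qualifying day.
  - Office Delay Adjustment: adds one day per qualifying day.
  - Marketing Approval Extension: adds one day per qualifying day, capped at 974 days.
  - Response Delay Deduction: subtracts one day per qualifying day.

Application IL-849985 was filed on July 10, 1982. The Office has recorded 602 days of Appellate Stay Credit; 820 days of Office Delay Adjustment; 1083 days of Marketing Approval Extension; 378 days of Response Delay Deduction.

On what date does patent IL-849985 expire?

2009-01-17

Base term: filing date + 21 years → 10 July 2003.
Appellate Stay Credit: +602 days → 3 March 2005.
Office Delay Adjustment: +820 days → 1 June 2007.
Marketing Approval Extension: 1083 days claimed exceeds the 974-day cap, so +974 days → 30 January 2010.
Response Delay Deduction: −378 days → 17 January 2009.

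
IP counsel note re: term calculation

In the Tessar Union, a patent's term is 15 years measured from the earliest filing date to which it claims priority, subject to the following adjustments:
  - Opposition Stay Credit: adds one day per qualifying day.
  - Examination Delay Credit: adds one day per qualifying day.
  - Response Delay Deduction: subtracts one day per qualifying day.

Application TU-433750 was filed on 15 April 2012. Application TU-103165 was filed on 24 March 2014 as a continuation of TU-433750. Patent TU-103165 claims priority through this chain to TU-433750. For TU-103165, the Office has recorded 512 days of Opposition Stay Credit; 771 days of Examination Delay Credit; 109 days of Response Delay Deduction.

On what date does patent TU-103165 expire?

July 2, 2030

Earliest priority filing: 15 April 2012.
Base term: 15 April 2012 + 15 years → 15 April 2027.
Opposition Stay Credit: +512 days → 8 September 2028.
Examination Delay Credit: +771 days → 19 October 2030.
Response Delay Deduction: −109 days → 2 July 2030.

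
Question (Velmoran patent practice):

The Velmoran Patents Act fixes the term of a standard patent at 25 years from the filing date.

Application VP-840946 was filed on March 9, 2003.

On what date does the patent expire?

Filing date + 25 years → 9 March 2028.

2028-03-09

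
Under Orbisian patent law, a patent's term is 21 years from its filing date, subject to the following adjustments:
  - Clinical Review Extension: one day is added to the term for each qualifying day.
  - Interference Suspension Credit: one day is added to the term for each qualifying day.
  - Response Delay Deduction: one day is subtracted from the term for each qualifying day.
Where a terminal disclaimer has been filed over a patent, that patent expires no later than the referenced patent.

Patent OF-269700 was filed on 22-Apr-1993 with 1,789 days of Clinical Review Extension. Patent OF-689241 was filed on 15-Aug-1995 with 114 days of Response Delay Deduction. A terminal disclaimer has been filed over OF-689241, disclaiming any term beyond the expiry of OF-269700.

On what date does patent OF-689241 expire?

Natural term of OF-689241:
  Base: filing + 21 years → 15 August 2016.
  Response Delay Deduction: −114 days → 23 April 2016.
Expiry of referenced patent OF-269700:
  Base: filing + 21 years → 22 April 2014.
  Clinical Review Extension: +1789 days → 16 March 2019.
Terminal disclaimer: OF-689241 expires on the earlier of 23 April 2016 and 16 March 2019.

April 23, 2016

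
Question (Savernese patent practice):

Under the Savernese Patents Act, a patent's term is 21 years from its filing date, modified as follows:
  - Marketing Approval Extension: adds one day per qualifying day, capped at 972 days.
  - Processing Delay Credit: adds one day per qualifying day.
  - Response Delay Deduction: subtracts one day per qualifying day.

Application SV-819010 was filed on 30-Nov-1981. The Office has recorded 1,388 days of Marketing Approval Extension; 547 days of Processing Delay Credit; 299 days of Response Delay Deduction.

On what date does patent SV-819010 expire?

Base term: filing date + 21 years → 30 November 2002.
Marketing Approval Extension: 1388 days claimed exceeds the 972-day cap, so +972 days → 29 July 2005.
Processing Delay Credit: +547 days → 27 January 2007.
Response Delay Deduction: −299 days → 3 April 2006.

2006-04-03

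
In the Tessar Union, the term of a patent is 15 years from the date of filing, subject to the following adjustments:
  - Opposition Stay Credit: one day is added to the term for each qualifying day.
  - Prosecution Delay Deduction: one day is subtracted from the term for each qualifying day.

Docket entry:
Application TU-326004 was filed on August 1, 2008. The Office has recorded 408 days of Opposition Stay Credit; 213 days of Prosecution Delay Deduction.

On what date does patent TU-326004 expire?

Base term: filing date + 15 years → 1 August 2023.
Opposition Stay Credit: +408 days → 12 September 2024.
Prosecution Delay Deduction: −213 days → 12 February 2024.

February 12, 2024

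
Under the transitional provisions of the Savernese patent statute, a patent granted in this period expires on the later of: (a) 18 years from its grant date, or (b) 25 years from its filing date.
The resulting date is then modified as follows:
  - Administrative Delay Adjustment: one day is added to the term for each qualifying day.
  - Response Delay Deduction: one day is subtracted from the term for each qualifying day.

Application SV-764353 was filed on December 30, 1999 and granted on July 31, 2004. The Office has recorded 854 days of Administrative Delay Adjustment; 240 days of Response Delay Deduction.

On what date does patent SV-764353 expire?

(a) grant + 18 years → 31 July 2022.
(b) filing + 25 years → 30 December 2024.
Later of the two: 30 December 2024.
Administrative Delay Adjustment: +854 days → 3 May 2027.
Response Delay Deduction: −240 days → 5 September 2026.

September 5, 2026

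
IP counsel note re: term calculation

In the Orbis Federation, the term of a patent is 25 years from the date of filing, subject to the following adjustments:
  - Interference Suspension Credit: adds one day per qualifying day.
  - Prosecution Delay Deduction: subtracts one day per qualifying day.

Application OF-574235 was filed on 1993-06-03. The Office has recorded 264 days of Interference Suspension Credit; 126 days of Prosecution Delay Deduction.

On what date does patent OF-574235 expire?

Base term: filing date + 25 years → 3 June 2018.
Interference Suspension Credit: +264 days → 22 February 2019.
Prosecution Delay Deduction: −126 days → 19 October 2018.

2018-10-19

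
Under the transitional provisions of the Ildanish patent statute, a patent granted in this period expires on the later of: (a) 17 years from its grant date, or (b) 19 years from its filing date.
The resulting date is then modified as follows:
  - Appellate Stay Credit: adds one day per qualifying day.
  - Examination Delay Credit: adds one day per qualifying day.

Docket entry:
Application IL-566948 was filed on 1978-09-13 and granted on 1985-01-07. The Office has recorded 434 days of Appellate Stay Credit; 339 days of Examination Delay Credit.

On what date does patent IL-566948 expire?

(a) grant + 17 years → 7 January 2002.
(b) filing + 19 years → 13 September 1997.
Later of the two: 7 January 2002.
Appellate Stay Credit: +434 days → 17 March 2003.
Examination Delay Credit: +339 days → 19 February 2004.

2004-02-19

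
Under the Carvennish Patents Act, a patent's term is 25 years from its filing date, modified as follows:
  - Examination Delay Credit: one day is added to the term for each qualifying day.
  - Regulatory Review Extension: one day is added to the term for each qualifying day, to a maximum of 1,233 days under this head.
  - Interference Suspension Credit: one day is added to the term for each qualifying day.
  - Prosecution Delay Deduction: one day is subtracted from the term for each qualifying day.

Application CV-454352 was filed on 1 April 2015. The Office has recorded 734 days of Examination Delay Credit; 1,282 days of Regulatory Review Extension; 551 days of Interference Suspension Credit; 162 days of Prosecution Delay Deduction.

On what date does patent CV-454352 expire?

Base term: filing date + 25 years → 1 April 2040.
Examination Delay Credit: +734 days → 5 April 2042.
Regulatory Review Extension: 1282 days claimed exceeds the 1233-day cap, so +1233 days → 20 August 2045.
Interference Suspension Credit: +551 days → 22 February 2047.
Prosecution Delay Deduction: −162 days → 13 September 2046.

2046-09-13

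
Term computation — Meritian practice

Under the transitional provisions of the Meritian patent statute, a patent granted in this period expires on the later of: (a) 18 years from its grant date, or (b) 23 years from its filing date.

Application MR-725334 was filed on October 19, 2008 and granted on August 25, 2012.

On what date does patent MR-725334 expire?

(a) grant + 18 years → 25 August 2030.
(b) filing + 23 years → 19 October 2031.
Later of the two: 19 October 2031.

October 19, 2031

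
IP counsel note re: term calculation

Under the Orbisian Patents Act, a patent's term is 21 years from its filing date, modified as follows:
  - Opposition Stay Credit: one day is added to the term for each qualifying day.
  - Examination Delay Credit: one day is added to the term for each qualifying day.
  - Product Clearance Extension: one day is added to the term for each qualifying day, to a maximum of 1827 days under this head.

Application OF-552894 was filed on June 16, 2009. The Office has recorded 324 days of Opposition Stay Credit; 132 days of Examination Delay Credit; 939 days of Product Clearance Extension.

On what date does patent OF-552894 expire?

Base term: filing date + 21 years → 16 June 2030.
Opposition Stay Credit: +324 days → 6 May 2031.
Examination Delay Credit: +132 days → 15 September 2031.
Product Clearance Extension: 939 days (within the 1827-day cap) → +939 days → 11 April 2034.

2034-04-11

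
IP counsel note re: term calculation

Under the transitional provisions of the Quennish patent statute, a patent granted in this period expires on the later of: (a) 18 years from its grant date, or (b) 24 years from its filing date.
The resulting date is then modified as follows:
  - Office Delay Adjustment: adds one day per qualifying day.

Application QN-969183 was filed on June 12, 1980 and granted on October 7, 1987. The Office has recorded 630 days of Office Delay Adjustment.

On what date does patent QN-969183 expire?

2007-06-29

(a) grant + 18 years → 7 October 2005.
(b) filing + 24 years → 12 June 2004.
Later of the two: 7 October 2005.
Office Delay Adjustment: +630 days → 29 June 2007.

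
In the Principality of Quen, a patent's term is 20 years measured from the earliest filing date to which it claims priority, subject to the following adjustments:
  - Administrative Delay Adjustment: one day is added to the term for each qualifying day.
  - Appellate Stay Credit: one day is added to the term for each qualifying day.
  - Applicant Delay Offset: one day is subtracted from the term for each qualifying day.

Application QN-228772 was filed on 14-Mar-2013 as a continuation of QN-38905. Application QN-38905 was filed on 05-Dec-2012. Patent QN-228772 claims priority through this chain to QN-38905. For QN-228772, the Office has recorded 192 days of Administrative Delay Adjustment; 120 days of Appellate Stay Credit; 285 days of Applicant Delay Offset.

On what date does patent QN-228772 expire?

January 1, 2033

Earliest priority filing: 5 December 2012.
Base term: 5 December 2012 + 20 years → 5 December 2032.
Administrative Delay Adjustment: +192 days → 15 June 2033.
Appellate Stay Credit: +120 days → 13 October 2033.
Applicant Delay Offset: −285 days → 1 January 2033.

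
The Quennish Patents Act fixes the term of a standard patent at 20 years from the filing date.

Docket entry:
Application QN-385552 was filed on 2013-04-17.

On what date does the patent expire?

Filing date + 20 years → 17 April 2033.

2033-04-17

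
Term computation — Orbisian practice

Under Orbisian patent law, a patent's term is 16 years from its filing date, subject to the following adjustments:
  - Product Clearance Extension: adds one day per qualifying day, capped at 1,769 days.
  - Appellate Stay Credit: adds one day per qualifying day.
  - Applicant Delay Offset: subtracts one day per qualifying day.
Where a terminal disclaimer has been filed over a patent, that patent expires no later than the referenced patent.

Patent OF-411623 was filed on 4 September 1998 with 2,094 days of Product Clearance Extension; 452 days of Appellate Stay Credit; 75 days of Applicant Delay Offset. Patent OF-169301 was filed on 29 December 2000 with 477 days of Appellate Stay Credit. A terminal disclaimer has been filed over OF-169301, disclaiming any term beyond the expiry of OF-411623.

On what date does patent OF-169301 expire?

April 20, 2018

Natural term of OF-169301:
  Base: filing + 16 years → 29 December 2016.
  Appellate Stay Credit: +477 days → 20 April 2018.
Expiry of referenced patent OF-411623:
  Base: filing + 16 years → 4 September 2014.
  Product Clearance Extension: 2094 days claimed exceeds the 1769-day cap, so +1769 days → 9 July 2019.
  Appellate Stay Credit: +452 days → 3 October 2020.
  Applicant Delay Offset: −75 days → 20 July 2020.
Terminal disclaimer: OF-169301 expires on the earlier of 20 April 2018 and 20 July 2020.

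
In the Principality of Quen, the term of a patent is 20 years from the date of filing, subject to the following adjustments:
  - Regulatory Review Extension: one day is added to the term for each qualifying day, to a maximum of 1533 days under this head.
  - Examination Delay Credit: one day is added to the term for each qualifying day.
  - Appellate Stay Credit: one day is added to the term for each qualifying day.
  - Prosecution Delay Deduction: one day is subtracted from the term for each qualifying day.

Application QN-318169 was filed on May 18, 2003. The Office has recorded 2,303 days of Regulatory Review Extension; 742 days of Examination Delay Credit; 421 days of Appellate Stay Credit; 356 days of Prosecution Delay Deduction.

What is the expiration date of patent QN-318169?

October 13, 2029

Base term: filing date + 20 years → 18 May 2023.
Regulatory Review Extension: 2303 days claimed exceeds the 1533-day cap, so +1533 days → 29 July 2027.
Examination Delay Credit: +742 days → 9 August 2029.
Appellate Stay Credit: +421 days → 4 October 2030.
Prosecution Delay Deduction: −356 days → 13 October 2029.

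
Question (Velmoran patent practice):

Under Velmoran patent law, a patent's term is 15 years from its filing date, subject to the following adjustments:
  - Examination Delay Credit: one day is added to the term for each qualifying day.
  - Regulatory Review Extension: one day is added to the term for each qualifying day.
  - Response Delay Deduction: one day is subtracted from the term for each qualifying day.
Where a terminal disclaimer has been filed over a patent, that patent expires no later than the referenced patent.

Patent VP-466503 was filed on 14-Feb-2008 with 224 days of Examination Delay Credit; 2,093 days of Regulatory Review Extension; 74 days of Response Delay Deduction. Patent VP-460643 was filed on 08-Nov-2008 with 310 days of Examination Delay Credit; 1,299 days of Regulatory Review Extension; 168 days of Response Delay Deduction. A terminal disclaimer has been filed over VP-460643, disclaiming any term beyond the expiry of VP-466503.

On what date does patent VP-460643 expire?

Natural term of VP-460643:
  Base: filing + 15 years → 8 November 2023.
  Examination Delay Credit: +310 days → 13 September 2024.
  Regulatory Review Extension: +1299 days → 4 April 2028.
  Response Delay Deduction: −168 days → 19 October 2027.
Expiry of referenced patent VP-466503:
  Base: filing + 15 years → 14 February 2023.
  Examination Delay Credit: +224 days → 26 September 2023.
  Regulatory Review Extension: +2093 days → 19 June 2029.
  Response Delay Deduction: −74 days → 6 April 2029.
Terminal disclaimer: VP-460643 expires on the earlier of 19 October 2027 and 6 April 2029.

October 19, 2027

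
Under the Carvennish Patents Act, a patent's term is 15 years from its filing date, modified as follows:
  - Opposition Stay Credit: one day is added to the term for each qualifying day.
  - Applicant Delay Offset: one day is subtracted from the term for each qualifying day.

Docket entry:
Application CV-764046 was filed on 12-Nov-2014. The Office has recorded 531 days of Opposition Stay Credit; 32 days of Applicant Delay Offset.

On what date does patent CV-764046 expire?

March 26, 2031

Base term: filing date + 15 years → 12 November 2029.
Opposition Stay Credit: +531 days → 27 April 2031.
Applicant Delay Offset: −32 days → 26 March 2031.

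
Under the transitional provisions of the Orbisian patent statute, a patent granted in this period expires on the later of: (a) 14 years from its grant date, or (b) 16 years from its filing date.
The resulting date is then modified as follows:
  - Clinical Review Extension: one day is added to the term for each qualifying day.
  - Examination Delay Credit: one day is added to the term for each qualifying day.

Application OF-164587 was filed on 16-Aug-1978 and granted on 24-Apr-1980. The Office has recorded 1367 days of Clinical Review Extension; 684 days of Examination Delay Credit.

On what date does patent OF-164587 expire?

(a) grant + 14 years → 24 April 1994.
(b) filing + 16 years → 16 August 1994.
Later of the two: 16 August 1994.
Clinical Review Extension: +1367 days → 14 May 1998.
Examination Delay Credit: +684 days → 28 March 2000.

2000-03-28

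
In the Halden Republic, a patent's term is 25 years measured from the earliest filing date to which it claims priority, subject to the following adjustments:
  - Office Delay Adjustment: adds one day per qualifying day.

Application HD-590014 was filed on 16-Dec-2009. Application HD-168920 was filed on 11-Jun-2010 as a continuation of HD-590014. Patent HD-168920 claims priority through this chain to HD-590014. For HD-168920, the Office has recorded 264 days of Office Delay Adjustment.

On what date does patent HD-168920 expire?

2035-09-06

Earliest priority filing: 16 December 2009.
Base term: 16 December 2009 + 25 years → 16 December 2034.
Office Delay Adjustment: +264 days → 6 September 2035.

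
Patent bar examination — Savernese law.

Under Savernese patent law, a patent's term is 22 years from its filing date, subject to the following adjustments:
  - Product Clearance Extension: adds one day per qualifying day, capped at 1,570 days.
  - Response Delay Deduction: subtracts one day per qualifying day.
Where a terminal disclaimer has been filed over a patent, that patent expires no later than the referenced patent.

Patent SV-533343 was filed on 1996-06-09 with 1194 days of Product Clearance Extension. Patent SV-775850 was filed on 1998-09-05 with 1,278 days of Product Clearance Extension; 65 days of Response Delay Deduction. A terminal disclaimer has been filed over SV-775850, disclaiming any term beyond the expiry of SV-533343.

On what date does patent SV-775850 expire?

2021-09-15

Natural term of SV-775850:
  Base: filing + 22 years → 5 September 2020.
  Product Clearance Extension: 1278 days (within the 1570-day cap) → +1278 days → 6 March 2024.
  Response Delay Deduction: −65 days → 1 January 2024.
Expiry of referenced patent SV-533343:
  Base: filing + 22 years → 9 June 2018.
  Product Clearance Extension: 1194 days (within the 1570-day cap) → +1194 days → 15 September 2021.
Terminal disclaimer: SV-775850 expires on the earlier of 1 January 2024 and 15 September 2021.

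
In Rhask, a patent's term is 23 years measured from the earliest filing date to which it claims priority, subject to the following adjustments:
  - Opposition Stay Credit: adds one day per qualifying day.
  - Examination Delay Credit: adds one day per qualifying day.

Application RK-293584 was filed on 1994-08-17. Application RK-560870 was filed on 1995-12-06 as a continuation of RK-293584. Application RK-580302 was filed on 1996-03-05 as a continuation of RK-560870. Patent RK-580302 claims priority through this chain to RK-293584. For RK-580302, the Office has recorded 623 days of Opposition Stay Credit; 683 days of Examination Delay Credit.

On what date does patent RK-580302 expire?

Earliest priority filing: 17 August 1994.
Base term: 17 August 1994 + 23 years → 17 August 2017.
Opposition Stay Credit: +623 days → 2 May 2019.
Examination Delay Credit: +683 days → 15 March 2021.

March 15, 2021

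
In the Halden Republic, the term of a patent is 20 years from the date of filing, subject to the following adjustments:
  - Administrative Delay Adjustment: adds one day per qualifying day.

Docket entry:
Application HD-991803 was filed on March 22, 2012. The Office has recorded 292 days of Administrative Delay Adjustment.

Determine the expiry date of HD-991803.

Base term: filing date + 20 years → 22 March 2032.
Administrative Delay Adjustment: +292 days → 8 January 2033.

2033-01-08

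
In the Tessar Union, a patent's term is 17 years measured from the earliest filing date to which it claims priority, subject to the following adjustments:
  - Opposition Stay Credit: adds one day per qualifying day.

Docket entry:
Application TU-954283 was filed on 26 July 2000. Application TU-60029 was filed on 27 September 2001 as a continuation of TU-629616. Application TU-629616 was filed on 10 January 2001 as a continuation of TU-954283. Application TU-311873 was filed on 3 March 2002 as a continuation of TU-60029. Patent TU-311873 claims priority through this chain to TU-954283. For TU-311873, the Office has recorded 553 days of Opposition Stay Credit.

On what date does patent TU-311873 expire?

Earliest priority filing: 26 July 2000.
Base term: 26 July 2000 + 17 years → 26 July 2017.
Opposition Stay Credit: +553 days → 30 January 2019.

January 30, 2019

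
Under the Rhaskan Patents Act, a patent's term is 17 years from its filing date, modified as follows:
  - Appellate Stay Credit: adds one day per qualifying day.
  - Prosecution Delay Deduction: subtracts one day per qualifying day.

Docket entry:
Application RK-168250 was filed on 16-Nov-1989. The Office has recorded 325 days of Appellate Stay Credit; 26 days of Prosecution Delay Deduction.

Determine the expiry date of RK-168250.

2007-09-11

Base term: filing date + 17 years → 16 November 2006.
Appellate Stay Credit: +325 days → 7 October 2007.
Prosecution Delay Deduction: −26 days → 11 September 2007.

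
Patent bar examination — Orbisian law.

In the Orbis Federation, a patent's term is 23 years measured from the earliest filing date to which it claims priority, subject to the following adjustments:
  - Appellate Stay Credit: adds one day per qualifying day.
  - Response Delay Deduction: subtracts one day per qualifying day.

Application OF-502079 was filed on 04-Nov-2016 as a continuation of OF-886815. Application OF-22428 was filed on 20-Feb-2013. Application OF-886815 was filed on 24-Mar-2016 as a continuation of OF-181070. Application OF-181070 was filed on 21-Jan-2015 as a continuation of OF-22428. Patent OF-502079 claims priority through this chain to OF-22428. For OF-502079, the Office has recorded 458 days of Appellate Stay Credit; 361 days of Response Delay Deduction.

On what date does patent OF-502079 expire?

Earliest priority filing: 20 February 2013.
Base term: 20 February 2013 + 23 years → 20 February 2036.
Appellate Stay Credit: +458 days → 23 May 2037.
Response Delay Deduction: −361 days → 27 May 2036.

2036-05-27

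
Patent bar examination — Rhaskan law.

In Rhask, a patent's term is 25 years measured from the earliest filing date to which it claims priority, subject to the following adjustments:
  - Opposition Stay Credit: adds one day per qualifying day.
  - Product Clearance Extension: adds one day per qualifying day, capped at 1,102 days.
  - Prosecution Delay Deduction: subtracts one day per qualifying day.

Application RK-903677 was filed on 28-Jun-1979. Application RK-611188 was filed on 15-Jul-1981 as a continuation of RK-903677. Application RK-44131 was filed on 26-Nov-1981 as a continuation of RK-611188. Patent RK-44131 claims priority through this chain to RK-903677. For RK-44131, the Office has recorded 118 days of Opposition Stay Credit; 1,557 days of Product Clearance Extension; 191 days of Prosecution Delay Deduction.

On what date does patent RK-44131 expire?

April 23, 2007

Earliest priority filing: 28 June 1979.
Base term: 28 June 1979 + 25 years → 28 June 2004.
Opposition Stay Credit: +118 days → 24 October 2004.
Product Clearance Extension: 1557 days claimed exceeds the 1102-day cap, so +1102 days → 31 October 2007.
Prosecution Delay Deduction: −191 days → 23 April 2007.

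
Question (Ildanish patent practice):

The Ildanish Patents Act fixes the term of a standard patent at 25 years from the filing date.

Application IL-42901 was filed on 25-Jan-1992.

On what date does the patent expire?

2017-01-25

Filing date + 25 years → 25 January 2017.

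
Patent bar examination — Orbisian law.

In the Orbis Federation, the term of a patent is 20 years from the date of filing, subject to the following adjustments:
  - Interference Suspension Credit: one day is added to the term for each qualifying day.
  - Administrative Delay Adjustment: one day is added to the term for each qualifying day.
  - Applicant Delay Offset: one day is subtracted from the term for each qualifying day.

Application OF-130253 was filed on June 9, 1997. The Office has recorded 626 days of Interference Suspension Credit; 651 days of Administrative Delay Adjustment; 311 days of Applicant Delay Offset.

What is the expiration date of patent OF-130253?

Base term: filing date + 20 years → 9 June 2017.
Interference Suspension Credit: +626 days → 25 February 2019.
Administrative Delay Adjustment: +651 days → 7 December 2020.
Applicant Delay Offset: −311 days → 31 January 2020.

2020-01-31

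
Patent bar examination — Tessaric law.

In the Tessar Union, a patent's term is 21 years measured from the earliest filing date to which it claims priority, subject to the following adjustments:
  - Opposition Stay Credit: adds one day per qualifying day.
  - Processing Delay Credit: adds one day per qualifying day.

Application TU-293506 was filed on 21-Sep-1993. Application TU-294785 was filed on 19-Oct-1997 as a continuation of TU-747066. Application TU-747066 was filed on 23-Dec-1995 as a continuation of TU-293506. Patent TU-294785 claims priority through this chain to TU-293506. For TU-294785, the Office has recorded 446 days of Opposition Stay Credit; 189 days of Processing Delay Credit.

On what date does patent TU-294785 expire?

Earliest priority filing: 21 September 1993.
Base term: 21 September 1993 + 21 years → 21 September 2014.
Opposition Stay Credit: +446 days → 11 December 2015.
Processing Delay Credit: +189 days → 17 June 2016.

June 17, 2016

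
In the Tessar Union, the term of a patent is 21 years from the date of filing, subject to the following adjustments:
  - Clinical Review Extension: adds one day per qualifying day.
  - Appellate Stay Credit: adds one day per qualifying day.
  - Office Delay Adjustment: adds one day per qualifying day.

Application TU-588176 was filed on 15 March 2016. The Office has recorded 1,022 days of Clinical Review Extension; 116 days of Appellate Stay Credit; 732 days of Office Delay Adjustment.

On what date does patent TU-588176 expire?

April 28, 2042

Base term: filing date + 21 years → 15 March 2037.
Clinical Review Extension: +1022 days → 1 January 2040.
Appellate Stay Credit: +116 days → 26 April 2040.
Office Delay Adjustment: +732 days → 28 April 2042.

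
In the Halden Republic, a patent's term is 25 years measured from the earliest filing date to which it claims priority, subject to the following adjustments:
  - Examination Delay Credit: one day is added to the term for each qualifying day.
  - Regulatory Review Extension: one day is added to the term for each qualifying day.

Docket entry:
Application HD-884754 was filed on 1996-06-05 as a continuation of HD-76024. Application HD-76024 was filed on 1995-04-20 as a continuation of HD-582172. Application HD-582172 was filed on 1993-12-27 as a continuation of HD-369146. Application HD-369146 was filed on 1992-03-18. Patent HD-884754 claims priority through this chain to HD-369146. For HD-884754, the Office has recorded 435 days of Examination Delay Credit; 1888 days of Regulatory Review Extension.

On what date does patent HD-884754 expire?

Earliest priority filing: 18 March 1992.
Base term: 18 March 1992 + 25 years → 18 March 2017.
Examination Delay Credit: +435 days → 27 May 2018.
Regulatory Review Extension: +1888 days → 28 July 2023.

2023-07-28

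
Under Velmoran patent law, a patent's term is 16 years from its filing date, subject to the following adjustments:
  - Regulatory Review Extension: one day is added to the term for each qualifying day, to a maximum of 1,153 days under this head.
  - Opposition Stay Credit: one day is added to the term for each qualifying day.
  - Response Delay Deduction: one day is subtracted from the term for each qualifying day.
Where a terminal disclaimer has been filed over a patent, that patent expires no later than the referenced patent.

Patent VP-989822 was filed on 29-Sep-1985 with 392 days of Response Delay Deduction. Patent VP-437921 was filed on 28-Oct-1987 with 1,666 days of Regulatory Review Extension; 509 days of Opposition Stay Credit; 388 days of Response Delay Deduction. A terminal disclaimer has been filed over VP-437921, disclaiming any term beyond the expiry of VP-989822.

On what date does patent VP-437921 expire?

Natural term of VP-437921:
  Base: filing + 16 years → 28 October 2003.
  Regulatory Review Extension: 1666 days claimed exceeds the 1153-day cap, so +1153 days → 24 December 2006.
  Opposition Stay Credit: +509 days → 16 May 2008.
  Response Delay Deduction: −388 days → 24 April 2007.
Expiry of referenced patent VP-989822:
  Base: filing + 16 years → 29 September 2001.
  Response Delay Deduction: −392 days → 2 September 2000.
Terminal disclaimer: VP-437921 expires on the earlier of 24 April 2007 and 2 September 2000.

2000-09-02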